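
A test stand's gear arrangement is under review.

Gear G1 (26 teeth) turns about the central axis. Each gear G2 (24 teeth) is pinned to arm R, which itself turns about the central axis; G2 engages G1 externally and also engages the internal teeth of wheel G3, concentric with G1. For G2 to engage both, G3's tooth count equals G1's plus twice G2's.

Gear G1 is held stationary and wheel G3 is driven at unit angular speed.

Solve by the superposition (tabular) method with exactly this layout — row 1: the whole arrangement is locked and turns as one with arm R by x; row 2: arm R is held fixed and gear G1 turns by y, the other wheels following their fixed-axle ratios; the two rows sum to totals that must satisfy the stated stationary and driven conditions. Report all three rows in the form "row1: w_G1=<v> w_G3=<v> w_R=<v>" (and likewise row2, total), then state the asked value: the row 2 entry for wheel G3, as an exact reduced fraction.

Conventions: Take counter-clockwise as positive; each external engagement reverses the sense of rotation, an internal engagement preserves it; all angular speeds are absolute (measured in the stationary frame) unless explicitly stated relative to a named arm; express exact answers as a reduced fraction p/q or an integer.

class = planetary set [G3 = 26+2·24 = 74; Willis about the carrier]
row 1: whole set turns with the arm by x
superposition row 2 [arm held]: sun y, ring −(26/74)·y, arm 0
boundary: total ω_sun = x + y = 0 and total ω_ring = x − (26/74)·y = 1  ⇒  y = -37/50, x = 37/50
row 2 ring = −(26/74)·(-37/50) = 13/50
totals (row 1 + row 2): sun 37/50 + (-37/50) = 0, ring 37/50 + 13/50 = 1, arm 37/50 + 0 = 37/50
asked cell (row2, ring) = 13/50

row1: w_G1=37/50 w_G3=37/50 w_R=37/50
row2: w_G1=-37/50 w_G3=13/50 w_R=0
total: w_G1=0 w_G3=1 w_R=37/50
asked value: 13/50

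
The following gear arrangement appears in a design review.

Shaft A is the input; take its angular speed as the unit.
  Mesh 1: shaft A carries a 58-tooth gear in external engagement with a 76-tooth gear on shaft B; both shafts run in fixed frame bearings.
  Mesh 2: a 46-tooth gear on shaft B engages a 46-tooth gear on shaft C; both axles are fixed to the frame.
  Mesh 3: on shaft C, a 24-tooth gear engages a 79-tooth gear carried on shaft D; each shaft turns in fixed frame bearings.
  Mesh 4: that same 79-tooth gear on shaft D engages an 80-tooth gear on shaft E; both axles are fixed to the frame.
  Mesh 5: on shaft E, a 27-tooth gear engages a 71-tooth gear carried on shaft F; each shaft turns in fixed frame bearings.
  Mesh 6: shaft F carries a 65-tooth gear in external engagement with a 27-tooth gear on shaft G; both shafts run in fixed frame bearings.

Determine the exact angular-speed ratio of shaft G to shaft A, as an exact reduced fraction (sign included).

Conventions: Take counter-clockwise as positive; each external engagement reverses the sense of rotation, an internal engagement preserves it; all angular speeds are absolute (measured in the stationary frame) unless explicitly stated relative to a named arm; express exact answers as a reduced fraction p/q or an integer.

1131/5396

class = fixed-axis compound train [6 meshes; 6 ratios multiply, 6 sense flips]
mesh 1 [58T→76T]: running ratio 29/38, sense −
mesh 2 [46T→46T]: running ratio 29/38, sense +
mesh 3 [24T→79T]: running ratio 348/1501, sense −
mesh 4 [79T→80T]: running ratio 87/380, sense +
mesh 5 [27T→71T]: running ratio 2349/26980, sense −
mesh 6 [65T→27T]: running ratio 1131/5396, sense +
ω_out/ω_in = 1131/5396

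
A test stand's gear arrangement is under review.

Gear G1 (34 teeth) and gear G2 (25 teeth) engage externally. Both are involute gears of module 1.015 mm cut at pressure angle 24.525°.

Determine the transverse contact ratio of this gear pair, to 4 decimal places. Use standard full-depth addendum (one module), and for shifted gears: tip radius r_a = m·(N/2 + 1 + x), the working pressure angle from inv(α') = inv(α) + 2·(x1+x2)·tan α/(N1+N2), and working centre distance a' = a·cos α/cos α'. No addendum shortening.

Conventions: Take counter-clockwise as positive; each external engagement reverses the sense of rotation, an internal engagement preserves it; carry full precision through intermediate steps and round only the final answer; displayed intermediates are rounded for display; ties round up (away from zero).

1.4828

single-mesh involute tooth geometry (34T engaging 25T at module 1.015)
base radii: r_b1 = 15.698258, r_b2 = 11.542837
tip radii: r_a1 = 18.270000, r_a2 = 13.702500
no profile shift: α' = α, a' = a
action lengths: √(r_a1²−r_b1²) = 9.346528, √(r_a2²−r_b2²) = 7.383862
base pitch p_b = π·m·cos α = 2.901031
CR = (9.346528 + 7.383862 − 29.942500·sin 24.52500°)/2.901031 = 1.482766
contact ratio ≈ 1.4828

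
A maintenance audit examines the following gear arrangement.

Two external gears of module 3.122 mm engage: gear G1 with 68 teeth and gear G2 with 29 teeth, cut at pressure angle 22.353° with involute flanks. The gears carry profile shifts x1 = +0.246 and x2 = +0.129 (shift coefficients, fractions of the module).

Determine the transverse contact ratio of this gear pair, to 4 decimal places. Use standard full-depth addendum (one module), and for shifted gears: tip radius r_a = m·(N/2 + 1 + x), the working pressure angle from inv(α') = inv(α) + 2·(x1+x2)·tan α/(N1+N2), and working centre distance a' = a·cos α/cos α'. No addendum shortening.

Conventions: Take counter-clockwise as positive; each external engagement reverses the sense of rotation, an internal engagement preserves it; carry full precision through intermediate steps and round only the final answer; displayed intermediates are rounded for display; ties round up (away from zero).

single-mesh involute tooth geometry (68T engaging 29T at module 3.122)
base radii: r_b1 = 98.171861, r_b2 = 41.867411
tip radii: r_a1 = 110.038012, r_a2 = 48.793738
inv(α') = inv(22.353°) + 2·(+0.246+0.129)·tan α/(68+29) = 0.02425694  ⇒  α' = 23.37713°
a' = a·cos α / cos α' = 151.4170·cos 22.353°/cos 23.37713° = 152.562674
action lengths: √(r_a1²−r_b1²) = 49.705632, √(r_a2²−r_b2²) = 25.058906
base pitch p_b = π·m·cos α = 9.071059
CR = (49.705632 + 25.058906 − 152.562674·sin 23.37713°)/9.071059 = 1.568779
contact ratio ≈ 1.5688

1.5688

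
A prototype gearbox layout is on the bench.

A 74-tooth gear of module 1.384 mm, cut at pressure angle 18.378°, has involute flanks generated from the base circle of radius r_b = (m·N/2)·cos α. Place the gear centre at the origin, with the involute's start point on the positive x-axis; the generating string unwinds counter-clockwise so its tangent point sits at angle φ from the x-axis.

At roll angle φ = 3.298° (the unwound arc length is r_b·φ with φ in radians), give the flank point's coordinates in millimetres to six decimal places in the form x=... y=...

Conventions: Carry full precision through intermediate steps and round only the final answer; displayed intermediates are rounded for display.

x=48.676685 y=0.003088

class = single-mesh tooth geometry [base-circle involute, m = 1.384, 74T]
pitch radius r_p = m·N/2 = 1.384·74/2 = 51.208000
base radius r_b = r_p·cos α = 51.208000·cos 18.378° = 48.596246
roll angle φ = 3.298° = 0.05756096 rad
x = r_b·(cos φ + φ·sin φ) = 48.676685
y = r_b·(sin φ − φ·cos φ) = 0.003088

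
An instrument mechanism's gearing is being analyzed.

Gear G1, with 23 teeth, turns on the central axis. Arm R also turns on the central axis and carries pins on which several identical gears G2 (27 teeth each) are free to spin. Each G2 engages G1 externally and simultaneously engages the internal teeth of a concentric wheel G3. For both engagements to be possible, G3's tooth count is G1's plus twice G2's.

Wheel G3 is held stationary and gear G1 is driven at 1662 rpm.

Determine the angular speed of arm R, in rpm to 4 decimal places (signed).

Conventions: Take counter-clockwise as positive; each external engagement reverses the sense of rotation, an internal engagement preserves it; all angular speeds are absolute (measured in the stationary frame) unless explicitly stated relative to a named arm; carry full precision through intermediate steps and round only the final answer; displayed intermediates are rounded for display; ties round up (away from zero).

+382.2600 rpm

topology: planetary set — G1 23T / G2 27T / G3 77T, arm = carrier (Willis)
normalise by the input: solve with ω_sun = 1, then scale by 1662 rpm
ring teeth: 23 + 2·27 = 77
23(ω_sun−ω_arm) = −77(ω_ring−ω_arm),  ω_ring = 0, ω_sun = 1
23(1−ω_arm) = −77(0−ω_arm)  ⇒  100·ω_arm = 23  ⇒  ω_arm = 23/100
scale: ω_arm = 23/100 × 1662 rpm = +382.2600 rpm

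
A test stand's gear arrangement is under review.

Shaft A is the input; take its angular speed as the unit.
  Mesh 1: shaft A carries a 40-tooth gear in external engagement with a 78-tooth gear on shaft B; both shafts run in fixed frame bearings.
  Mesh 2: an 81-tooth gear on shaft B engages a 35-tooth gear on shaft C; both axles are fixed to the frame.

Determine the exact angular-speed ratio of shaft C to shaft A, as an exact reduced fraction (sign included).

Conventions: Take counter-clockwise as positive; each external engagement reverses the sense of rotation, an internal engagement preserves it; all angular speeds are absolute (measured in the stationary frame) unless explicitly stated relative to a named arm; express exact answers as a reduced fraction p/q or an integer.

108/91

class = fixed-axis compound train [2 meshes; 2 ratios multiply, 2 sense flips]
mesh 1 [40T→78T]: running ratio 20/39, sense −
mesh 2 [81T→35T]: running ratio 108/91, sense +
ω_out/ω_in = 108/91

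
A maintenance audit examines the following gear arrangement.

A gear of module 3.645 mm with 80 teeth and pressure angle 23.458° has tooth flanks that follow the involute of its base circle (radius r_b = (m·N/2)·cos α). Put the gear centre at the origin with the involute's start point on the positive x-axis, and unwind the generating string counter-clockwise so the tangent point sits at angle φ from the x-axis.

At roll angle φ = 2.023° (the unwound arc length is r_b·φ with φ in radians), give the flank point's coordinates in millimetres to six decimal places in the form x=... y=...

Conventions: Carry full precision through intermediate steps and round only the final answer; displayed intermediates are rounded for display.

topology: single-mesh involute geometry — m = 3.645, N = 80
pitch radius r_p = m·N/2 = 3.645·80/2 = 145.800000
base radius r_b = r_p·cos α = 145.800000·cos 23.458° = 133.749940
roll angle φ = 2.023° = 0.03530801 rad
x = r_b·(cos φ + φ·sin φ) = 133.833284
y = r_b·(sin φ − φ·cos φ) = 0.001962

x=133.833284 y=0.001962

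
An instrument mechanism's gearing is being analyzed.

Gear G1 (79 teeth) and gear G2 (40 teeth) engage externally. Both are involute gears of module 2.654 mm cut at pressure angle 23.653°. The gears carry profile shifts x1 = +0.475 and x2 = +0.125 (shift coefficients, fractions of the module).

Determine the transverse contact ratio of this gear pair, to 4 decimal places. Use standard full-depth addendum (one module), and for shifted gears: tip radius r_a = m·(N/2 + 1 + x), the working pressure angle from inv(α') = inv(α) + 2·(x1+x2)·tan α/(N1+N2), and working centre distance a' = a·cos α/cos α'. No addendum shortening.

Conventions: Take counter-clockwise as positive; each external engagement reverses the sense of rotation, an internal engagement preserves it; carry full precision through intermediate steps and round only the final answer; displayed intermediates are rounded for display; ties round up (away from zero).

1.5482

recognized (one external pair, fixed centres): single-mesh tooth geometry, m = 2.654, N1 = 79, N2 = 40
base radii: r_b1 = 96.026190, r_b2 = 48.620856
tip radii: r_a1 = 108.747650, r_a2 = 56.065750
inv(α') = inv(23.653°) + 2·(+0.475+0.125)·tan α/(79+40) = 0.02958528  ⇒  α' = 24.89673°
a' = a·cos α / cos α' = 157.9130·cos 23.653°/cos 24.89673° = 159.466592
action lengths: √(r_a1²−r_b1²) = 51.039419, √(r_a2²−r_b2²) = 27.917391
base pitch p_b = π·m·cos α = 7.637346
CR = (51.039419 + 27.917391 − 159.466592·sin 24.89673°)/7.637346 = 1.548170
contact ratio ≈ 1.5482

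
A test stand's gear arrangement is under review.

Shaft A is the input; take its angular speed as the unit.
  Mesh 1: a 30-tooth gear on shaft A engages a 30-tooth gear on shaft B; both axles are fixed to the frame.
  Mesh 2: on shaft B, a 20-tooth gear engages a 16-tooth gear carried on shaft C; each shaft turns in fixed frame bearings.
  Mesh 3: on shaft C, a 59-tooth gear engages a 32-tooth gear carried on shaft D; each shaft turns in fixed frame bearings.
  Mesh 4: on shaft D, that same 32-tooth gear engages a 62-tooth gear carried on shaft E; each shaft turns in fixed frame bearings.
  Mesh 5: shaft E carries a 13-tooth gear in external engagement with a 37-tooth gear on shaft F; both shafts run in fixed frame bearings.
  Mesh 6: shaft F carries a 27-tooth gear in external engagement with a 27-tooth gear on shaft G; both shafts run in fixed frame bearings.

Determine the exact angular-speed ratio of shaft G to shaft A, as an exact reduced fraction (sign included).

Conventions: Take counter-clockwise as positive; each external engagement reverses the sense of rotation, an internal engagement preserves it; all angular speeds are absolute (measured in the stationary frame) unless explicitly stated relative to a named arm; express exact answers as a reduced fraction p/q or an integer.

3835/9176

class = fixed-axis compound train [6 meshes; 6 ratios multiply, 6 sense flips]
mesh 1 [30T→30T]: running ratio 1, sense −
mesh 2 [20T→16T]: running ratio 5/4, sense +
mesh 3 [59T→32T]: running ratio 295/128, sense −
mesh 4 [32T→62T]: running ratio 295/248, sense +
mesh 5 [13T→37T]: running ratio 3835/9176, sense −
mesh 6 [27T→27T]: running ratio 3835/9176, sense +
ω_out/ω_in = 3835/9176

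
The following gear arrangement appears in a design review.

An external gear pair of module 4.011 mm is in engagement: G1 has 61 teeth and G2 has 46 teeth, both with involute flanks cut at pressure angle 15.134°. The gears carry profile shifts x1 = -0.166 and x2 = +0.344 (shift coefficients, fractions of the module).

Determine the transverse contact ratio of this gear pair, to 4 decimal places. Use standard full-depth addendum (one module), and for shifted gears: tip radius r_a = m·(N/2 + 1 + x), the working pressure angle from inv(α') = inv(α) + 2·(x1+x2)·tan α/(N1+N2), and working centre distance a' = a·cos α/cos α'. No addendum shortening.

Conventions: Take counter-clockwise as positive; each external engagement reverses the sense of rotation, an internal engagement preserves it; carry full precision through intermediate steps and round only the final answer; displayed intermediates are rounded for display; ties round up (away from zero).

2.0070

single-mesh involute tooth geometry (61T engaging 46T at module 4.011)
base radii: r_b1 = 118.092645, r_b2 = 89.053470
tip radii: r_a1 = 125.680674, r_a2 = 97.643784
inv(α') = inv(15.134°) + 2·(-0.166+0.344)·tan α/(61+46) = 0.00721913  ⇒  α' = 15.80692°
a' = a·cos α / cos α' = 214.5885·cos 15.134°/cos 15.80692° = 215.287180
action lengths: √(r_a1²−r_b1²) = 43.008825, √(r_a2²−r_b2²) = 40.047323
base pitch p_b = π·m·cos α = 12.163901
CR = (43.008825 + 40.047323 − 215.287180·sin 15.80692°)/12.163901 = 2.006977
contact ratio ≈ 2.0070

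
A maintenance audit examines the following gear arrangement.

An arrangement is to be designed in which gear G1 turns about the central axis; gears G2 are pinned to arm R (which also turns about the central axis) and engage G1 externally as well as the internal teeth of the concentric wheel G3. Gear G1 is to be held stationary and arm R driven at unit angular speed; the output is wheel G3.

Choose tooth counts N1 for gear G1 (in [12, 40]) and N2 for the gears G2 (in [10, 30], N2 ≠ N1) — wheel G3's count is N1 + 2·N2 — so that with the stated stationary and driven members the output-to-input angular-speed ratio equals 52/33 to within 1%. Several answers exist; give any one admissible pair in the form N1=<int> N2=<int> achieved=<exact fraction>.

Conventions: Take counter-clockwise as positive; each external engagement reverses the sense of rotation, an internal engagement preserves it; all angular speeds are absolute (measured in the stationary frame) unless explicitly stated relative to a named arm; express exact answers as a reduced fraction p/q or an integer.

class = planetary set [ratio 52/33 wanted; Willis about the carrier]
Willis with ω_sun = 0: ω_ring/ω_arm = (N1+N3)/N3; set equal to 52/33  ⇒  N3/N1 = 1/(52/33 − 1) = 33/19
N3 = N1 + 2·N2  ⇒  N2/N1 = (N3/N1 − 1)/2 = (33/19 − 1)/2 = 7/19
smallest multiple with N1 ≥ 12 and N2 ≥ 10: k = 2  ⇒  N1 = 2·19 = 38, N2 = 2·7 = 14 (N1 ≤ 40, N2 ≤ 30, N2 ≠ N1 ✓), N3 = 38 + 2·14 = 66
check: (N1+N3)/N3 with N1 = 38, N3 = 66 gives 52/33; |achieved − target| = 0 ≤ 13/825 ✓

N1=38 N2=14 achieved=52/33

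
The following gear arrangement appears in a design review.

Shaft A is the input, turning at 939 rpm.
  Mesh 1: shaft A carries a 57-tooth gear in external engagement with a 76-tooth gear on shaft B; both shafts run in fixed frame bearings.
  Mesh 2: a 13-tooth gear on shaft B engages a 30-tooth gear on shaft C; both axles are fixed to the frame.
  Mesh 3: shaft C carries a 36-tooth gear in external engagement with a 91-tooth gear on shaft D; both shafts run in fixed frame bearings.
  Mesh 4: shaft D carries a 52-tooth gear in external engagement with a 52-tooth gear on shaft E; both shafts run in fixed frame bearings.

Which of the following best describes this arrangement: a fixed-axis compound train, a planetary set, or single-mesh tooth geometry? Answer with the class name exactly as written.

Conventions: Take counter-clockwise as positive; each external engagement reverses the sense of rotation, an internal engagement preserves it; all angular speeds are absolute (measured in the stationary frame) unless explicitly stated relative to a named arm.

recognized (5 fixed axles, 4 meshes): fixed-axis compound train
classification: fixed-axis compound train

fixed-axis compound train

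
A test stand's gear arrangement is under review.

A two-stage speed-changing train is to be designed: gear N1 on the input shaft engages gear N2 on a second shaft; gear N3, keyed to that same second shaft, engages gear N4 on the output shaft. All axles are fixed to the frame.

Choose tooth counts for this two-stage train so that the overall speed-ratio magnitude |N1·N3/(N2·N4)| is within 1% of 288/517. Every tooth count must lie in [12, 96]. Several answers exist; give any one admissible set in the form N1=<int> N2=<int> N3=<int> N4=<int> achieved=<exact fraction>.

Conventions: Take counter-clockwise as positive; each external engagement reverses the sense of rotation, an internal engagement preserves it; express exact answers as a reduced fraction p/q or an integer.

class = fixed-axis compound train [2-stage, 288/517 wanted]
target = 288/517 in lowest terms: an exact hit needs N1·N3 = k·288 and N2·N4 = k·517 for one integer k, every count in [12, 96]; additionally prefer no 1:1 stage (N1 ≠ N2, N3 ≠ N4)
k = 1: no 1:1-free in-range split of k·288 and k·517 into factor pairs; take k = 2
k = 2: N1·N3 = 576 = 12·48, N2·N4 = 1034 = 22·47
achieved = 12·48/(22·47) = 288/517; |achieved − target| = 0 ≤ 72/12925 ✓

N1=12 N2=22 N3=48 N4=47 achieved=288/517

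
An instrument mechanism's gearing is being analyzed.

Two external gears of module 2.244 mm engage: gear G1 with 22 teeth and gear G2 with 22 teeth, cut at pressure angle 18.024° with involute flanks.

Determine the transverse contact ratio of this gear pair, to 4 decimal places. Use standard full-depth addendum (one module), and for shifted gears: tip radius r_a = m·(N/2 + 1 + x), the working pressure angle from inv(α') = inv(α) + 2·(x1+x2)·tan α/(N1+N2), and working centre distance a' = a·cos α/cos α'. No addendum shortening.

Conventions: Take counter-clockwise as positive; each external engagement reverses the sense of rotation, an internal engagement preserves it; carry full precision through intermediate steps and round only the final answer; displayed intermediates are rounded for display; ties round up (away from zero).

1.6585

single-mesh involute tooth geometry (22T engaging 22T at module 2.244)
base radii: r_b1 = 23.472682, r_b2 = 23.472682
tip radii: r_a1 = 26.928000, r_a2 = 26.928000
no profile shift: α' = α, a' = a
action lengths: √(r_a1²−r_b1²) = 13.196605, √(r_a2²−r_b2²) = 13.196605
base pitch p_b = π·m·cos α = 6.703782
CR = (13.196605 + 13.196605 − 49.368000·sin 18.02400°)/6.703782 = 1.658466
contact ratio ≈ 1.6585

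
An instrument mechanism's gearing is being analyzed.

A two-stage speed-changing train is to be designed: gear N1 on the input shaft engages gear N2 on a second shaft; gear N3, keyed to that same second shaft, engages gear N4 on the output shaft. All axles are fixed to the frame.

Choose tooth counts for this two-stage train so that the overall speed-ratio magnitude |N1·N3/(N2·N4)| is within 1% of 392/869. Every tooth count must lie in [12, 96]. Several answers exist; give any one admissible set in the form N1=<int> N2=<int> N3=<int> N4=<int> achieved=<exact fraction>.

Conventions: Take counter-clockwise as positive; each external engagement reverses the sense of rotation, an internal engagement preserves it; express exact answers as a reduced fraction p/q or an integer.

class = fixed-axis compound train [2-stage, 392/869 wanted]
target = 392/869 in lowest terms: an exact hit needs N1·N3 = k·392 and N2·N4 = k·869 for one integer k, every count in [12, 96]; additionally prefer no 1:1 stage (N1 ≠ N2, N3 ≠ N4)
k = 1: no 1:1-free in-range split of k·392 and k·869 into factor pairs; take k = 2
k = 2: N1·N3 = 784 = 14·56, N2·N4 = 1738 = 22·79
achieved = 14·56/(22·79) = 392/869; |achieved − target| = 0 ≤ 98/21725 ✓

N1=14 N2=22 N3=56 N4=79 achieved=392/869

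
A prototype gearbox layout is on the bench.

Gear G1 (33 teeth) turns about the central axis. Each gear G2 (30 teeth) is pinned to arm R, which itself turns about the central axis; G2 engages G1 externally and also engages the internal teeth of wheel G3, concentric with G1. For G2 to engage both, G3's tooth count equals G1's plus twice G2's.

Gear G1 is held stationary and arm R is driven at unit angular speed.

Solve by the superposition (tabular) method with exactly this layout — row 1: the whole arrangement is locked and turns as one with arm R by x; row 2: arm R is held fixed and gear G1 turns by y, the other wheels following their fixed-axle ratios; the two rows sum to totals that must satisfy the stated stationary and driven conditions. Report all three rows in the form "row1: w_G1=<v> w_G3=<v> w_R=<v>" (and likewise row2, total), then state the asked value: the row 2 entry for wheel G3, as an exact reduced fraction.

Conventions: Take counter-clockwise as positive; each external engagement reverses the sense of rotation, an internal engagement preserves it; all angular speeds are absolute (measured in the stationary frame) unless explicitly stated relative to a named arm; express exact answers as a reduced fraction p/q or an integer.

planetary set (33T centre, 30T on arm, 93T internal) — Willis relation
row 1 (train locked, turned with arm): all members turn x
row 2 — arm fixed, fixed-axis ratios: sun y, ring −(33/93)·y, arm 0
boundary: total ω_sun = x + y = 0 and total ω_arm = x = 1  ⇒  y = -1, x = 1
row 2 ring = −(33/93)·(-1) = 11/31
totals (row 1 + row 2): sun 1 + (-1) = 0, ring 1 + 11/31 = 42/31, arm 1 + 0 = 1
asked cell (row2, ring) = 11/31

row1: w_G1=1 w_G3=1 w_R=1
row2: w_G1=-1 w_G3=11/31 w_R=0
total: w_G1=0 w_G3=42/31 w_R=1
asked value: 11/31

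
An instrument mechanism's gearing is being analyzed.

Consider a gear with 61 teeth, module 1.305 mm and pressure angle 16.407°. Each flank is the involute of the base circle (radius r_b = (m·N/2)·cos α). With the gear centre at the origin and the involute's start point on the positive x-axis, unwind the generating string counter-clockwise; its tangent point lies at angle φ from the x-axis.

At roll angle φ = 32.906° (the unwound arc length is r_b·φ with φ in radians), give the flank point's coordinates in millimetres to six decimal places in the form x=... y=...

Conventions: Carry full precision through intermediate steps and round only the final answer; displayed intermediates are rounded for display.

class = single-mesh tooth geometry [base-circle involute, m = 1.305, 61T]
pitch radius r_p = m·N/2 = 1.305·61/2 = 39.802500
base radius r_b = r_p·cos α = 39.802500·cos 16.407° = 38.181721
roll angle φ = 32.906° = 0.57431804 rad
x = r_b·(cos φ + φ·sin φ) = 43.968862
y = r_b·(sin φ − φ·cos φ) = 2.332376

x=43.968862 y=2.332376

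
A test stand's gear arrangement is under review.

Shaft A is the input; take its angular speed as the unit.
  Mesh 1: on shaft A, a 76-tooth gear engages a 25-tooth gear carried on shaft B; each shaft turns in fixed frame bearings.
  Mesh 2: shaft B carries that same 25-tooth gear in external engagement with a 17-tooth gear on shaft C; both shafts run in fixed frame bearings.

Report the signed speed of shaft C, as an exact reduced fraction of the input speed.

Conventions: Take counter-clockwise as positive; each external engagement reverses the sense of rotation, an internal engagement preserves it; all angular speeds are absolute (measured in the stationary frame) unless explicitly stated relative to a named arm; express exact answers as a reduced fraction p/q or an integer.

2-mesh fixed-axis compound train (all bearings frame-fixed)
mesh 1 [76T→25T]: |ω|/ω_in = 1×76/25 = 76/25, sense flips to −
mesh 2 [25T→17T]: |ω|/ω_in = (76/25)×25/17 = 76/17, sense flips to +
signed output speed (× input speed) = 76/17

76/17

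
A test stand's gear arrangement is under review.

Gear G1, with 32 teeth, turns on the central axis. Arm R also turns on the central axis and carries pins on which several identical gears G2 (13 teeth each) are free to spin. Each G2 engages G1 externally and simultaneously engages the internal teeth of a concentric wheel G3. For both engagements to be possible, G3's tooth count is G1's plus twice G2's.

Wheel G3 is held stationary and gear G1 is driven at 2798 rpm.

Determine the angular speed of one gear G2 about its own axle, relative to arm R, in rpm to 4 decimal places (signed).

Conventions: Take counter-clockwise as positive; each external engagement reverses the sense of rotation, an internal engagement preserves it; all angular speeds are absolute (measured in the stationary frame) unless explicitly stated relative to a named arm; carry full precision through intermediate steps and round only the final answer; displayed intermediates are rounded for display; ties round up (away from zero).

-4438.5368 rpm

class = planetary set [G3 = 32+2·13 = 58; Willis about the carrier]
normalise by the input: solve with ω_sun = 1, then scale by 2798 rpm
ring teeth: 32 + 2·13 = 58
32(ω_sun−ω_arm) = −58(ω_ring−ω_arm),  ω_ring = 0, ω_sun = 1
32(1−ω_arm) = −58(0−ω_arm)  ⇒  90·ω_arm = 32  ⇒  ω_arm = 16/45
sun–planet mesh: 32·(1−16/45) = −13·(ω_p−ω_arm)  ⇒  ω_p−ω_arm = -928/585
scale: ω_p−ω_arm = -928/585 × 2798 rpm = -4438.5368 rpm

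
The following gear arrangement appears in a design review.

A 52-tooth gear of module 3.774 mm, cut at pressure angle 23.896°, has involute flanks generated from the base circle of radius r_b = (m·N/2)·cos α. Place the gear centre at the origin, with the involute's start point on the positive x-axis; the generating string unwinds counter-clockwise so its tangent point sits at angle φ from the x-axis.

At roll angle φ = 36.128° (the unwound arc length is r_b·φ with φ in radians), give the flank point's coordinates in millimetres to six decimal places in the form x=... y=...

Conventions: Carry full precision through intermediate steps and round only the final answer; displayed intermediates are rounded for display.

x=105.813833 y=7.203300

single-mesh involute tooth geometry (52T wheel at module 3.774)
pitch radius r_p = m·N/2 = 3.774·52/2 = 98.124000
base radius r_b = r_p·cos α = 98.124000·cos 23.896° = 89.713030
roll angle φ = 36.128° = 0.63055255 rad
x = r_b·(cos φ + φ·sin φ) = 105.813833
y = r_b·(sin φ − φ·cos φ) = 7.203300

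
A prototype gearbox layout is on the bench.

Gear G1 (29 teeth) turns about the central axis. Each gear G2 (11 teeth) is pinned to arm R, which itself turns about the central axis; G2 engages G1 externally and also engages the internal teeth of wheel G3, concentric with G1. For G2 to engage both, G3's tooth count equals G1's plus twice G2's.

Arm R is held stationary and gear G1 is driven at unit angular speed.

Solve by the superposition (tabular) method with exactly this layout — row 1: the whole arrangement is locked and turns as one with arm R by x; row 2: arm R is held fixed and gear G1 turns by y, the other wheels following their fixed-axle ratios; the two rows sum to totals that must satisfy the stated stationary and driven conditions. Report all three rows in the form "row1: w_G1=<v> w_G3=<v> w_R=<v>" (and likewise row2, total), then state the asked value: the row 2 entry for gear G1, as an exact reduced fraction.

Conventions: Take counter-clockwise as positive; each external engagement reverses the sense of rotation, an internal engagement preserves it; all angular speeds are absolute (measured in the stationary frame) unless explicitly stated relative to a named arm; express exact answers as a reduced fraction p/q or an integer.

row1: w_G1=0 w_G3=0 w_R=0
row2: w_G1=1 w_G3=-29/51 w_R=0
total: w_G1=1 w_G3=-29/51 w_R=0
asked value: 1

recognized (axles ride arm R): planetary set, 29/11/51 teeth
row 1 (train locked, turned with arm): all members turn x
row 2 (arm held, sun turns y): ω_ring = −(29/51)·y, ω_arm = 0
boundary: total ω_arm = x = 0 and total ω_sun = x + y = 1  ⇒  y = 1, x = 0
row 2 ring = −(29/51)·1 = -29/51
totals (row 1 + row 2): sun 0 + 1 = 1, ring 0 + (-29/51) = -29/51, arm 0 + 0 = 0
asked cell (row2, sun) = 1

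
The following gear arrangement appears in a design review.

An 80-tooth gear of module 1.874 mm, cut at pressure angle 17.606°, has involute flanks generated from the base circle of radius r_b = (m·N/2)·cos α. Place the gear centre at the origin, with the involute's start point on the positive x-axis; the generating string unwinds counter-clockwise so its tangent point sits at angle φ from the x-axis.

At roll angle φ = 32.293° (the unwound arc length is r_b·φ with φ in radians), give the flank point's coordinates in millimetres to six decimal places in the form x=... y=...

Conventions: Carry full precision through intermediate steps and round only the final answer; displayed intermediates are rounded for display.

topology: single-mesh involute geometry — m = 1.874, N = 80
pitch radius r_p = m·N/2 = 1.874·80/2 = 74.960000
base radius r_b = r_p·cos α = 74.960000·cos 17.606° = 71.448799
roll angle φ = 32.293° = 0.56361918 rad
x = r_b·(cos φ + φ·sin φ) = 81.911770
y = r_b·(sin φ − φ·cos φ) = 4.130206

x=81.911770 y=4.130206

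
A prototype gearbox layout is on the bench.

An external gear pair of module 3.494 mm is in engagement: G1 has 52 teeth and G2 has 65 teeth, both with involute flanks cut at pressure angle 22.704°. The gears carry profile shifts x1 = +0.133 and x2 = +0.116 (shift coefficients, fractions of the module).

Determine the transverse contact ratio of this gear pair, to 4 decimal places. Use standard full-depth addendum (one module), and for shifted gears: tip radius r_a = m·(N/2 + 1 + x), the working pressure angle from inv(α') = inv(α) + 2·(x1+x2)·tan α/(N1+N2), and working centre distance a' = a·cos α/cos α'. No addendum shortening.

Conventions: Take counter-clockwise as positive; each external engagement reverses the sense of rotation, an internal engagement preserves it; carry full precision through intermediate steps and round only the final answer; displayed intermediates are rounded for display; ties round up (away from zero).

topology: single-mesh involute geometry — m = 3.494, 52T/65T pair
base radii: r_b1 = 83.804603, r_b2 = 104.755753
tip radii: r_a1 = 94.802702, r_a2 = 117.454304
inv(α') = inv(22.704°) + 2·(+0.133+0.116)·tan α/(52+65) = 0.02391238  ⇒  α' = 23.27094°
a' = a·cos α / cos α' = 204.3990·cos 22.704°/cos 23.27094° = 205.258799
action lengths: √(r_a1²−r_b1²) = 44.320886, √(r_a2²−r_b2²) = 53.120106
base pitch p_b = π·m·cos α = 10.126151
CR = (44.320886 + 53.120106 − 205.258799·sin 23.27094°)/10.126151 = 1.614377
contact ratio ≈ 1.6144

1.6144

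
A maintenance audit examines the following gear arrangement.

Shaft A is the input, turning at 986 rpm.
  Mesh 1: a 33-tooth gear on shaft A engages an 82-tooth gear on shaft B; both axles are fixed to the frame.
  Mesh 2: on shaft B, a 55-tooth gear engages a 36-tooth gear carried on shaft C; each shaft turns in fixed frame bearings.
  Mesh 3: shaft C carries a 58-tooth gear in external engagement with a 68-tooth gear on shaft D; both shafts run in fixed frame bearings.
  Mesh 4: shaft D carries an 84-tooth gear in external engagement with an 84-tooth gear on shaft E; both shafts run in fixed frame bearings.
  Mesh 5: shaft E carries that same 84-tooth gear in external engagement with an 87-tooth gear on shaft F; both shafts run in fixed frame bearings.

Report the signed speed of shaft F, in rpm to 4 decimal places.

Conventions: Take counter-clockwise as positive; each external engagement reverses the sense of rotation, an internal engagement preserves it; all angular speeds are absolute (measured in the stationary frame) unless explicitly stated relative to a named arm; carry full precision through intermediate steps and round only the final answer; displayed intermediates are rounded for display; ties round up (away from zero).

5-mesh fixed-axis compound train (all bearings frame-fixed)
mesh 1 [33T→82T]: ω = 986.0000×33/82 = 396.8049 rpm, sense flips to −
mesh 2 [55T→36T]: ω = 396.8049×55/36 = 606.2297 rpm, sense flips to +
mesh 3 [58T→68T]: ω = 606.2297×58/68 = 517.0783 rpm, sense flips to −
mesh 4 [84T→84T]: ω = 517.0783×84/84 = 517.0783 rpm, sense flips to +
mesh 5 [84T→87T]: ω = 517.0783×84/87 = 499.2480 rpm, sense flips to −
signed output speed = -499.2480 rpm

-499.2480 rpm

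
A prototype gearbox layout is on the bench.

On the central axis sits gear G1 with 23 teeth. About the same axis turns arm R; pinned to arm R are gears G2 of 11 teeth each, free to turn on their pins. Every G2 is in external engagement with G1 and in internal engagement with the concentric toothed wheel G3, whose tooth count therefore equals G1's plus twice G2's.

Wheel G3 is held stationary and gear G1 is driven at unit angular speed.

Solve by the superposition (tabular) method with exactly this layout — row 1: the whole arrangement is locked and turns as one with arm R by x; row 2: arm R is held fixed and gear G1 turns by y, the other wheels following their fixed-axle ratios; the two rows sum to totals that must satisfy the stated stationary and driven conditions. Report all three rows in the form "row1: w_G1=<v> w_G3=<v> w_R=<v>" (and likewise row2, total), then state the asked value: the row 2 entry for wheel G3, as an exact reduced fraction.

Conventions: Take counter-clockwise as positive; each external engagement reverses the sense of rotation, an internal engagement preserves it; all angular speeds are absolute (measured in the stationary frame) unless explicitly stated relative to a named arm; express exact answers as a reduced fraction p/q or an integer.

row1: w_G1=23/68 w_G3=23/68 w_R=23/68
row2: w_G1=45/68 w_G3=-23/68 w_R=0
total: w_G1=1 w_G3=0 w_R=23/68
asked value: -23/68

planetary set (23T centre, 11T on arm, 45T internal) — Willis relation
superposition row 1 [locked train]: every member turns x
superposition row 2 [arm held]: sun y, ring −(23/45)·y, arm 0
boundary: total ω_ring = x − (23/45)·y = 0 and total ω_sun = x + y = 1  ⇒  y = 45/68, x = 23/68
row 2 ring = −(23/45)·45/68 = -23/68
totals (row 1 + row 2): sun 23/68 + 45/68 = 1, ring 23/68 + (-23/68) = 0, arm 23/68 + 0 = 23/68
asked cell (row2, ring) = -23/68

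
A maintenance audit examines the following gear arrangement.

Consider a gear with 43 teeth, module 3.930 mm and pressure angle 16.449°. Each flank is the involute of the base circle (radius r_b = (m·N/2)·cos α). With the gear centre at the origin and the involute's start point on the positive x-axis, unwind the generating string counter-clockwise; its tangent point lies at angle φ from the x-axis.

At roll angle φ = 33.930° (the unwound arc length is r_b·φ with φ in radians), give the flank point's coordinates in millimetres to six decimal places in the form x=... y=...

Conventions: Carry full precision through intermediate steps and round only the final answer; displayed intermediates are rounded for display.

x=94.024461 y=5.415485

single-mesh involute tooth geometry (43T wheel at module 3.930)
pitch radius r_p = m·N/2 = 3.930·43/2 = 84.495000
base radius r_b = r_p·cos α = 84.495000·cos 16.449° = 81.036802
roll angle φ = 33.930° = 0.59219022 rad
x = r_b·(cos φ + φ·sin φ) = 94.024461
y = r_b·(sin φ − φ·cos φ) = 5.415485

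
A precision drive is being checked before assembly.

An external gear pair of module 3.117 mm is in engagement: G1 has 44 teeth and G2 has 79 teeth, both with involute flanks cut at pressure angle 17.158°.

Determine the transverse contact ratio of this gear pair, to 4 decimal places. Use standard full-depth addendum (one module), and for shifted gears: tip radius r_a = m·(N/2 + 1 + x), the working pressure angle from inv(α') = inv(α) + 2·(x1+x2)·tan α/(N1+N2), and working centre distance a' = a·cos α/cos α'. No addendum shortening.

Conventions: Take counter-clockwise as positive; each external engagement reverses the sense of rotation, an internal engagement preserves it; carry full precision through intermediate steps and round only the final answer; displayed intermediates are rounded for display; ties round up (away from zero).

class = single-mesh tooth geometry [involute pair 44T × 79T, m = 3.117]
base radii: r_b1 = 65.522105, r_b2 = 117.641962
tip radii: r_a1 = 71.691000, r_a2 = 126.238500
no profile shift: α' = α, a' = a
action lengths: √(r_a1²−r_b1²) = 29.093869, √(r_a2²−r_b2²) = 45.787856
base pitch p_b = π·m·cos α = 9.356535
CR = (29.093869 + 45.787856 − 191.695500·sin 17.15800°)/9.356535 = 1.959066
contact ratio ≈ 1.9591

1.9591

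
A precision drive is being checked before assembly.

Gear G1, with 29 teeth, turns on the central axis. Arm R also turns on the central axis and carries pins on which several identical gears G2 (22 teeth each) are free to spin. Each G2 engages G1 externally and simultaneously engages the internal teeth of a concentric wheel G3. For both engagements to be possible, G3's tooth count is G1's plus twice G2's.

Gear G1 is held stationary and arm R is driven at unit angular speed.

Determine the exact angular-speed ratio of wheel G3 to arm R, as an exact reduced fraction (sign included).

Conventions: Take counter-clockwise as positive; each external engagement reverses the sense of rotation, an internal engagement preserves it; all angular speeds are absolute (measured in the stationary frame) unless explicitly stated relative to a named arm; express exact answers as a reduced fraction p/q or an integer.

topology: planetary set — G1 29T / G2 22T / G3 73T, arm = carrier (Willis)
ring teeth: 29 + 2·22 = 73
29(ω_sun−ω_arm) = −73(ω_ring−ω_arm),  ω_sun = 0, ω_arm = 1
ω_ring = 1 − (29/73)(0−1) = 102/73
ω_out/ω_in = 102/73

102/73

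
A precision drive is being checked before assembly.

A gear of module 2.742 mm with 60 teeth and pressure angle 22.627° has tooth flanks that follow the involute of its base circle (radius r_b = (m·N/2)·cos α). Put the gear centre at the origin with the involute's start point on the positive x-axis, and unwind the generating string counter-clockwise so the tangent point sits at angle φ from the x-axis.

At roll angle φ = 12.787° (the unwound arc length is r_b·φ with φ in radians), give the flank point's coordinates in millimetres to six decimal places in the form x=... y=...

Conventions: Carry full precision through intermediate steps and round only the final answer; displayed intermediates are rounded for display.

x=77.795777 y=0.279934

class = single-mesh tooth geometry [base-circle involute, m = 2.742, 60T]
pitch radius r_p = m·N/2 = 2.742·60/2 = 82.260000
base radius r_b = r_p·cos α = 82.260000·cos 22.627° = 75.928367
roll angle φ = 12.787° = 0.22317525 rad
x = r_b·(cos φ + φ·sin φ) = 77.795777
y = r_b·(sin φ − φ·cos φ) = 0.279934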